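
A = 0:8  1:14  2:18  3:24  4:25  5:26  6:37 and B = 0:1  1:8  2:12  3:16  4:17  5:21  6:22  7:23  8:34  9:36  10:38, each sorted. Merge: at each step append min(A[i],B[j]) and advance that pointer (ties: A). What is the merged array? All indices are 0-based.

i=0 j=0: A[i]=8>B[j]=1 take 1, j++
i=0 j=1: A[i]=8<=B[j]=8 take 8, i++
i=1 j=1: A[i]=14>B[j]=8 take 8, j++
i=1 j=2: A[i]=14>B[j]=12 take 12, j++
i=1 j=3: A[i]=14<=B[j]=16 take 14, i++
i=2 j=3: A[i]=18>B[j]=16 take 16, j++
i=2 j=4: A[i]=18>B[j]=17 take 17, j++
i=2 j=5: A[i]=18<=B[j]=21 take 18, i++
i=3 j=5: A[i]=24>B[j]=21 take 21, j++
i=3 j=6: A[i]=24>B[j]=22 take 22, j++
i=3 j=7: A[i]=24>B[j]=23 take 23, j++
i=3 j=8: A[i]=24<=B[j]=34 take 24, i++
i=4 j=8: A[i]=25<=B[j]=34 take 25, i++
i=5 j=8: A[i]=26<=B[j]=34 take 26, i++
i=6 j=8: A[i]=37>B[j]=34 take 34, j++
i=6 j=9: A[i]=37>B[j]=36 take 36, j++
i=6 j=10: A[i]=37<=B[j]=38 take 37, i++
i=7 j=10: A done, take B[j]=38, j++

[1, 8, 8, 12, 14, 16, 17, 18, 21, 22, 23, 24, 25, 26, 34, 36, 37, 38]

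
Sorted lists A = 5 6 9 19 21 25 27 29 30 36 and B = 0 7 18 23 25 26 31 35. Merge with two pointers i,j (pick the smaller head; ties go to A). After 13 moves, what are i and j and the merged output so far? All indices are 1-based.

[i=1,j=1] A[i]=5>B[j]=0 take 0 → j++
[i=1,j=2] A[i]=5<=B[j]=7 take 5 → i++
[i=2,j=2] A[i]=6<=B[j]=7 take 6 → i++
[i=3,j=2] A[i]=9>B[j]=7 take 7 → j++
[i=3,j=3] A[i]=9<=B[j]=18 take 9 → i++
[i=4,j=3] A[i]=19>B[j]=18 take 18 → j++
[i=4,j=4] A[i]=19<=B[j]=23 take 19 → i++
[i=5,j=4] A[i]=21<=B[j]=23 take 21 → i++
[i=6,j=4] A[i]=25>B[j]=23 take 23 → j++
[i=6,j=5] A[i]=25<=B[j]=25 take 25 → i++
[i=7,j=5] A[i]=27>B[j]=25 take 25 → j++
[i=7,j=6] A[i]=27>B[j]=26 take 26 → j++
[i=7,j=7] A[i]=27<=B[j]=31 take 27 → i++

i=8, j=7, merged so far=[0, 5, 6, 7, 9, 18, 19, 21, 23, 25, 25, 26, 27]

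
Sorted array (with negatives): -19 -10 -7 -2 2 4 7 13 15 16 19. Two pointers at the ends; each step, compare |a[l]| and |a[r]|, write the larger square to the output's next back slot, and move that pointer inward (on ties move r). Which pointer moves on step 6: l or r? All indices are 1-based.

l

[1,11] |-19|<=|19| out[11]=361 → r--
[1,10] |-19|>|16| out[10]=361 → l++
[2,10] |-10|<=|16| out[9]=256 → r--
[2,9] |-10|<=|15| out[8]=225 → r--
[2,8] |-10|<=|13| out[7]=169 → r--
[2,7] |-10|>|7| out[6]=100 → l++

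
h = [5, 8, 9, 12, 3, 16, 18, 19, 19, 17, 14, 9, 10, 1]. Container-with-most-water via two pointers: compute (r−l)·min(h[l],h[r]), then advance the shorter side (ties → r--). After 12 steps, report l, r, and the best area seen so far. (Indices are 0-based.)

[0,13] min(5,1)*13=13 best=13 * → r--
[0,12] min(5,10)*12=60 best=60 * → l++
[1,12] min(8,10)*11=88 best=88 * → l++
[2,12] min(9,10)*10=90 best=90 * → l++
[3,12] min(12,10)*9=90 best=90 → r--
[3,11] min(12,9)*8=72 best=90 → r--
[3,10] min(12,14)*7=84 best=90 → l++
[4,10] min(3,14)*6=18 best=90 → l++
[5,10] min(16,14)*5=70 best=90 → r--
[5,9] min(16,17)*4=64 best=90 → l++
[6,9] min(18,17)*3=51 best=90 → r--
[6,8] min(18,19)*2=36 best=90 → l++

l=7, r=8, best area=90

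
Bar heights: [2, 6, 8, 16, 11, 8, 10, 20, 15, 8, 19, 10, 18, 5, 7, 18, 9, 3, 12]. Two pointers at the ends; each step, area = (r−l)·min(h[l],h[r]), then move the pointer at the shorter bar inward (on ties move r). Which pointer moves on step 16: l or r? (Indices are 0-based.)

l=0 r=18: min(2,12)*18=36 best=36 *, l++
l=1 r=18: min(6,12)*17=102 best=102 *, l++
l=2 r=18: min(8,12)*16=128 best=128 *, l++
l=3 r=18: min(16,12)*15=180 best=180 *, r--
l=3 r=17: min(16,3)*14=42 best=180, r--
l=3 r=16: min(16,9)*13=117 best=180, r--
l=3 r=15: min(16,18)*12=192 best=192 *, l++
l=4 r=15: min(11,18)*11=121 best=192, l++
l=5 r=15: min(8,18)*10=80 best=192, l++
l=6 r=15: min(10,18)*9=90 best=192, l++
l=7 r=15: min(20,18)*8=144 best=192, r--
l=7 r=14: min(20,7)*7=49 best=192, r--
l=7 r=13: min(20,5)*6=30 best=192, r--
l=7 r=12: min(20,18)*5=90 best=192, r--
l=7 r=11: min(20,10)*4=40 best=192, r--
l=7 r=10: min(20,19)*3=57 best=192, r--

r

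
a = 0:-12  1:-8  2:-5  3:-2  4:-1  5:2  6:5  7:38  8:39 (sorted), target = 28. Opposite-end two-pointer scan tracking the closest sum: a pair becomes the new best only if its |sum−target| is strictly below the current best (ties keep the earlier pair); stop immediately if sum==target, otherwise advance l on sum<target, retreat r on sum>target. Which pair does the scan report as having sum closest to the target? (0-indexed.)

pair (-12, 39) with sum 27 (|Δ|=1)

l=0 r=8: -12+39=27 d=1 *, l++
l=1 r=8: -8+39=31 d=3, r--
l=1 r=7: -8+38=30 d=2, r--
l=1 r=6: -8+5=-3 d=31, l++
l=2 r=6: -5+5=0 d=28, l++
l=3 r=6: -2+5=3 d=25, l++
l=4 r=6: -1+5=4 d=24, l++
l=5 r=6: 2+5=7 d=21, l++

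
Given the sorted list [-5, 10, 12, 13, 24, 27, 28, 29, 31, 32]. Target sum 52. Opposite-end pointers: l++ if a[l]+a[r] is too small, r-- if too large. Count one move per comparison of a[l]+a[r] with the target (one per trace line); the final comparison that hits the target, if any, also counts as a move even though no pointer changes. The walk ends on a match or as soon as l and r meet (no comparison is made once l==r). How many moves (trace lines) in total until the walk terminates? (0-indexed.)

8 moves

[0,9] -5+32=27 <52 → l++
[1,9] 10+32=42 <52 → l++
[2,9] 12+32=44 <52 → l++
[3,9] 13+32=45 <52 → l++
[4,9] 24+32=56 >52 → r--
[4,8] 24+31=55 >52 → r--
[4,7] 24+29=53 >52 → r--
[4,6] 24+28=52 → found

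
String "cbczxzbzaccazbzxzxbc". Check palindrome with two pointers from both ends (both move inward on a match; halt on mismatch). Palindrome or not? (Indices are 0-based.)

not a palindrome (mismatch at 2,17)

l=0 r=19: 'c'=='c', l++,r--
l=1 r=18: 'b'=='b', l++,r--
l=2 r=17: 'c'!='x', stop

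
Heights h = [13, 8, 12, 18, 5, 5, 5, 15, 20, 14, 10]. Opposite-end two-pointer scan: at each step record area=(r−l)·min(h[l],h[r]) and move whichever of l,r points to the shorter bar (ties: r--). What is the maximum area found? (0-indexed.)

[0,10] min(13,10)*10=100 best=100 * → r--
[0,9] min(13,14)*9=117 best=117 * → l++
[1,9] min(8,14)*8=64 best=117 → l++
[2,9] min(12,14)*7=84 best=117 → l++
[3,9] min(18,14)*6=84 best=117 → r--
[3,8] min(18,20)*5=90 best=117 → l++
[4,8] min(5,20)*4=20 best=117 → l++
[5,8] min(5,20)*3=15 best=117 → l++
[6,8] min(5,20)*2=10 best=117 → l++
[7,8] min(15,20)*1=15 best=117 → l++

max area = 117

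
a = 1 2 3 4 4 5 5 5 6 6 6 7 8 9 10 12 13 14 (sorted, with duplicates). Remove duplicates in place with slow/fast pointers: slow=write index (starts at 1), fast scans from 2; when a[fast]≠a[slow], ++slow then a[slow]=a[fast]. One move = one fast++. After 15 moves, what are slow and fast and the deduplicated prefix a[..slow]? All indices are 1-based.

slow=11, fast=17, prefix=[1, 2, 3, 4, 5, 6, 7, 8, 9, 10, 12]

(s=1,f=2) a[fast]=2≠a[slow]=1 write a[2]=2 → slow++,fast++
(s=2,f=3) a[fast]=3≠a[slow]=2 write a[3]=3 → slow++,fast++
(s=3,f=4) a[fast]=4≠a[slow]=3 write a[4]=4 → slow++,fast++
(s=4,f=5) a[fast]=4=a[slow] dup → fast++
(s=4,f=6) a[fast]=5≠a[slow]=4 write a[5]=5 → slow++,fast++
(s=5,f=7) a[fast]=5=a[slow] dup → fast++
(s=5,f=8) a[fast]=5=a[slow] dup → fast++
(s=5,f=9) a[fast]=6≠a[slow]=5 write a[6]=6 → slow++,fast++
(s=6,f=10) a[fast]=6=a[slow] dup → fast++
(s=6,f=11) a[fast]=6=a[slow] dup → fast++
(s=6,f=12) a[fast]=7≠a[slow]=6 write a[7]=7 → slow++,fast++
(s=7,f=13) a[fast]=8≠a[slow]=7 write a[8]=8 → slow++,fast++
(s=8,f=14) a[fast]=9≠a[slow]=8 write a[9]=9 → slow++,fast++
(s=9,f=15) a[fast]=10≠a[slow]=9 write a[10]=10 → slow++,fast++
(s=10,f=16) a[fast]=12≠a[slow]=10 write a[11]=12 → slow++,fast++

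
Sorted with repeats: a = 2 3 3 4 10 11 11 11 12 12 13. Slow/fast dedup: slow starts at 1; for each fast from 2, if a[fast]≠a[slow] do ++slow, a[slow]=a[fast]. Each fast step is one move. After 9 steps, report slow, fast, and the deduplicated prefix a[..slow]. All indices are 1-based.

slow=1 fast=2: a[fast]=3≠a[slow]=2 write a[2]=3, slow++,fast++
slow=2 fast=3: a[fast]=3=a[slow] dup, fast++
slow=2 fast=4: a[fast]=4≠a[slow]=3 write a[3]=4, slow++,fast++
slow=3 fast=5: a[fast]=10≠a[slow]=4 write a[4]=10, slow++,fast++
slow=4 fast=6: a[fast]=11≠a[slow]=10 write a[5]=11, slow++,fast++
slow=5 fast=7: a[fast]=11=a[slow] dup, fast++
slow=5 fast=8: a[fast]=11=a[slow] dup, fast++
slow=5 fast=9: a[fast]=12≠a[slow]=11 write a[6]=12, slow++,fast++
slow=6 fast=10: a[fast]=12=a[slow] dup, fast++

slow=6, fast=11, prefix=[2, 3, 4, 10, 11, 12]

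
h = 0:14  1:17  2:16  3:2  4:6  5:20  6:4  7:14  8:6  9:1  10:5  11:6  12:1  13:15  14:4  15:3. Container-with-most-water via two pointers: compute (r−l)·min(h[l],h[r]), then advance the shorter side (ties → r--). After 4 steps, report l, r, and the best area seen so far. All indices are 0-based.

l=1, r=12, best area=182

[0,15] min(14,3)*15=45 best=45 * → r--
[0,14] min(14,4)*14=56 best=56 * → r--
[0,13] min(14,15)*13=182 best=182 * → l++
[1,13] min(17,15)*12=180 best=182 → r--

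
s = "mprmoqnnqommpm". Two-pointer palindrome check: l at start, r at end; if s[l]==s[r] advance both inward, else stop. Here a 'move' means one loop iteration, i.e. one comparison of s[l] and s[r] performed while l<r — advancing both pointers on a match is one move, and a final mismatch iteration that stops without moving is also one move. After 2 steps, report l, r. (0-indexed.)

[0,13] 'm'=='m' → l++,r--
[1,12] 'p'=='p' → l++,r--

l=2, r=11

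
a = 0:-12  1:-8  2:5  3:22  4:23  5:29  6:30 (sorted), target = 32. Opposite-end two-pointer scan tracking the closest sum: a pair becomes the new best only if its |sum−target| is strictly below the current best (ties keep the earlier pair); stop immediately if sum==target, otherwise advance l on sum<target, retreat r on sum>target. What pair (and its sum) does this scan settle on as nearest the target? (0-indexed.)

l=0 r=6: -12+30=18 d=14 *, l++
l=1 r=6: -8+30=22 d=10 *, l++
l=2 r=6: 5+30=35 d=3 *, r--
l=2 r=5: 5+29=34 d=2 *, r--
l=2 r=4: 5+23=28 d=4, l++
l=3 r=4: 22+23=45 d=13, r--

pair (5, 29) with sum 34 (|Δ|=2)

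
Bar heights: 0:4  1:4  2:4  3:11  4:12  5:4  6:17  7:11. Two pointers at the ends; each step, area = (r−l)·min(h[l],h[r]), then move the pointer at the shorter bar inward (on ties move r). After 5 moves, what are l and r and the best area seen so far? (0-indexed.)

l=0 r=7: min(4,11)*7=28 best=28 *, l++
l=1 r=7: min(4,11)*6=24 best=28, l++
l=2 r=7: min(4,11)*5=20 best=28, l++
l=3 r=7: min(11,11)*4=44 best=44 *, r--
l=3 r=6: min(11,17)*3=33 best=44, l++

l=4, r=6, best area=44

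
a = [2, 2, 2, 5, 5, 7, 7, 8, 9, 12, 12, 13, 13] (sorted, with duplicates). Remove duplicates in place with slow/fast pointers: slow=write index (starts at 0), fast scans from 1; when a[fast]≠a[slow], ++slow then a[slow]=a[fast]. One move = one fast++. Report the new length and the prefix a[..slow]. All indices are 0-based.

length 7; prefix = [2, 5, 7, 8, 9, 12, 13]

(s=0,f=1) a[fast]=2=a[slow] dup → fast++
(s=0,f=2) a[fast]=2=a[slow] dup → fast++
(s=0,f=3) a[fast]=5≠a[slow]=2 write a[1]=5 → slow++,fast++
(s=1,f=4) a[fast]=5=a[slow] dup → fast++
(s=1,f=5) a[fast]=7≠a[slow]=5 write a[2]=7 → slow++,fast++
(s=2,f=6) a[fast]=7=a[slow] dup → fast++
(s=2,f=7) a[fast]=8≠a[slow]=7 write a[3]=8 → slow++,fast++
(s=3,f=8) a[fast]=9≠a[slow]=8 write a[4]=9 → slow++,fast++
(s=4,f=9) a[fast]=12≠a[slow]=9 write a[5]=12 → slow++,fast++
(s=5,f=10) a[fast]=12=a[slow] dup → fast++
(s=5,f=11) a[fast]=13≠a[slow]=12 write a[6]=13 → slow++,fast++
(s=6,f=12) a[fast]=13=a[slow] dup → fast++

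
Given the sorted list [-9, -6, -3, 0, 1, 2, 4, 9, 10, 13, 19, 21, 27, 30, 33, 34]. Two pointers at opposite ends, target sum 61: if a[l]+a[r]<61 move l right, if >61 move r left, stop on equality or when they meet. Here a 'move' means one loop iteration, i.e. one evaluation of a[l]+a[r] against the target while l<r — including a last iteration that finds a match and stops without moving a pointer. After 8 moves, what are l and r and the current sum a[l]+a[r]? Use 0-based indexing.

l=8, r=15, sum=44

[0,15] -9+34=25 <61 → l++
[1,15] -6+34=28 <61 → l++
[2,15] -3+34=31 <61 → l++
[3,15] 0+34=34 <61 → l++
[4,15] 1+34=35 <61 → l++
[5,15] 2+34=36 <61 → l++
[6,15] 4+34=38 <61 → l++
[7,15] 9+34=43 <61 → l++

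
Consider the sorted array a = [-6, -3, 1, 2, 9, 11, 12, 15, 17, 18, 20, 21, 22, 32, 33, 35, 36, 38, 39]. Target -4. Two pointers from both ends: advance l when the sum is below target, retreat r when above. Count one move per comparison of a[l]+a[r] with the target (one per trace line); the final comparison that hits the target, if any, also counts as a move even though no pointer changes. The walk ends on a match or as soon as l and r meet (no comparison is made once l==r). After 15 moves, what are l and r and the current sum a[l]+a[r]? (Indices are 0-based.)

l=0 r=18: -6+39=33 >-4, r--
l=0 r=17: -6+38=32 >-4, r--
l=0 r=16: -6+36=30 >-4, r--
l=0 r=15: -6+35=29 >-4, r--
l=0 r=14: -6+33=27 >-4, r--
l=0 r=13: -6+32=26 >-4, r--
l=0 r=12: -6+22=16 >-4, r--
l=0 r=11: -6+21=15 >-4, r--
l=0 r=10: -6+20=14 >-4, r--
l=0 r=9: -6+18=12 >-4, r--
l=0 r=8: -6+17=11 >-4, r--
l=0 r=7: -6+15=9 >-4, r--
l=0 r=6: -6+12=6 >-4, r--
l=0 r=5: -6+11=5 >-4, r--
l=0 r=4: -6+9=3 >-4, r--

l=0, r=3, sum=-4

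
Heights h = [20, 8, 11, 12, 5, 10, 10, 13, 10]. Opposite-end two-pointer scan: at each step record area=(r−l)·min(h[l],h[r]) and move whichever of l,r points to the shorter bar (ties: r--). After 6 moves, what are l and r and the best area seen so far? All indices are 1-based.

l=1 r=9: min(20,10)*8=80 best=80 *, r--
l=1 r=8: min(20,13)*7=91 best=91 *, r--
l=1 r=7: min(20,10)*6=60 best=91, r--
l=1 r=6: min(20,10)*5=50 best=91, r--
l=1 r=5: min(20,5)*4=20 best=91, r--
l=1 r=4: min(20,12)*3=36 best=91, r--

l=1, r=3, best area=91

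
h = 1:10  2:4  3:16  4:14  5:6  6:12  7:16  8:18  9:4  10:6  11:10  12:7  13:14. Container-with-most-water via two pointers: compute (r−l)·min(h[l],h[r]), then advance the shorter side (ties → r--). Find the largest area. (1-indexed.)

[1,13] min(10,14)*12=120 best=120 * → l++
[2,13] min(4,14)*11=44 best=120 → l++
[3,13] min(16,14)*10=140 best=140 * → r--
[3,12] min(16,7)*9=63 best=140 → r--
[3,11] min(16,10)*8=80 best=140 → r--
[3,10] min(16,6)*7=42 best=140 → r--
[3,9] min(16,4)*6=24 best=140 → r--
[3,8] min(16,18)*5=80 best=140 → l++
[4,8] min(14,18)*4=56 best=140 → l++
[5,8] min(6,18)*3=18 best=140 → l++
[6,8] min(12,18)*2=24 best=140 → l++
[7,8] min(16,18)*1=16 best=140 → l++

max area = 140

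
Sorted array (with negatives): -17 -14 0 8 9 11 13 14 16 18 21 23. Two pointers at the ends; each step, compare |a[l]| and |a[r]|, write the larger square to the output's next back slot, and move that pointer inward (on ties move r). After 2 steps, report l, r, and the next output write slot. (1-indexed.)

l=1, r=10, next write slot=10

l=1 r=12: |-17|<=|23| out[12]=529, r--
l=1 r=11: |-17|<=|21| out[11]=441, r--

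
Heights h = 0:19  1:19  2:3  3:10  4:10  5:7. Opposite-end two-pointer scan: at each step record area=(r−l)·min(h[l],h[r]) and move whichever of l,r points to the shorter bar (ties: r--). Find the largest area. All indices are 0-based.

max area = 40

[0,5] min(19,7)*5=35 best=35 * → r--
[0,4] min(19,10)*4=40 best=40 * → r--
[0,3] min(19,10)*3=30 best=40 → r--
[0,2] min(19,3)*2=6 best=40 → r--
[0,1] min(19,19)*1=19 best=40 → r--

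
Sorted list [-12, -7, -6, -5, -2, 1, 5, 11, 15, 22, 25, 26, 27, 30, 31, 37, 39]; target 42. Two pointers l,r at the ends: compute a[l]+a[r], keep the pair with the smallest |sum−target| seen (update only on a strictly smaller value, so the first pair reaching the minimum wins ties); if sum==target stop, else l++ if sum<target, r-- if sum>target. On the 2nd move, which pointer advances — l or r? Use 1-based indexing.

l

[1,17] -12+39=27 d=15 * → l++
[2,17] -7+39=32 d=10 * → l++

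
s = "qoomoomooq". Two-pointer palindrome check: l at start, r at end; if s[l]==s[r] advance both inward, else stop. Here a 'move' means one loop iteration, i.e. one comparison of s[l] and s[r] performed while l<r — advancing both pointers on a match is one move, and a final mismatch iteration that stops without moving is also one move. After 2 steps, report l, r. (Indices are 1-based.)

[1,10] 'q'=='q' → l++,r--
[2,9] 'o'=='o' → l++,r--

l=3, r=8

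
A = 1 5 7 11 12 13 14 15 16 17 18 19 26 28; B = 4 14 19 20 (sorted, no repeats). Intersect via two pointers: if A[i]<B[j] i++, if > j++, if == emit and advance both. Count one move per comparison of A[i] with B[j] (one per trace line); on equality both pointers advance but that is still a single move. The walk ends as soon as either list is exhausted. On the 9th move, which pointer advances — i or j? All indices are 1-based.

i=1 j=1: 1<4, i++
i=2 j=1: 5>4, j++
i=2 j=2: 5<14, i++
i=3 j=2: 7<14, i++
i=4 j=2: 11<14, i++
i=5 j=2: 12<14, i++
i=6 j=2: 13<14, i++
i=7 j=2: 14==14 emit, i++,j++
i=8 j=3: 15<19, i++

i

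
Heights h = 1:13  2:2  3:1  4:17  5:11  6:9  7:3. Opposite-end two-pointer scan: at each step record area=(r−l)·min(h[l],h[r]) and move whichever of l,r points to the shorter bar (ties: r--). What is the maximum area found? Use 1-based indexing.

max area = 45

[1,7] min(13,3)*6=18 best=18 * → r--
[1,6] min(13,9)*5=45 best=45 * → r--
[1,5] min(13,11)*4=44 best=45 → r--
[1,4] min(13,17)*3=39 best=45 → l++
[2,4] min(2,17)*2=4 best=45 → l++
[3,4] min(1,17)*1=1 best=45 → l++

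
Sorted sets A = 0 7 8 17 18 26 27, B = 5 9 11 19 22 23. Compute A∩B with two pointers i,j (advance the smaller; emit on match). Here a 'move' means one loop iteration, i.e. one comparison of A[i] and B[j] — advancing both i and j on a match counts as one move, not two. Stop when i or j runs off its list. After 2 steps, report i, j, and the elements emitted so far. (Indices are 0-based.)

i=0 j=0: 0<5, i++
i=1 j=0: 7>5, j++

i=1, j=1, emitted=[]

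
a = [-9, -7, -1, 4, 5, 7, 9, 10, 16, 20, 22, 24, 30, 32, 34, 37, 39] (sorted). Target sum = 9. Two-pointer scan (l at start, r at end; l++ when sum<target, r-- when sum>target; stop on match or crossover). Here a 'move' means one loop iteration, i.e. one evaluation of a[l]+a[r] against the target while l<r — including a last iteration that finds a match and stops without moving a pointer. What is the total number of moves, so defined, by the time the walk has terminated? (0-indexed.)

10 moves

[0,16] -9+39=30 >9 → r--
[0,15] -9+37=28 >9 → r--
[0,14] -9+34=25 >9 → r--
[0,13] -9+32=23 >9 → r--
[0,12] -9+30=21 >9 → r--
[0,11] -9+24=15 >9 → r--
[0,10] -9+22=13 >9 → r--
[0,9] -9+20=11 >9 → r--
[0,8] -9+16=7 <9 → l++
[1,8] -7+16=9 → found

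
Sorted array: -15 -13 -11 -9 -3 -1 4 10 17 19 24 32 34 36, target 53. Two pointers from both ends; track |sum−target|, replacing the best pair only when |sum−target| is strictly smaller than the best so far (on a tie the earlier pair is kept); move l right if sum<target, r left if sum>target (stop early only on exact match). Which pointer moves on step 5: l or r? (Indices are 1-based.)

l

l=1 r=14: -15+36=21 d=32 *, l++
l=2 r=14: -13+36=23 d=30 *, l++
l=3 r=14: -11+36=25 d=28 *, l++
l=4 r=14: -9+36=27 d=26 *, l++
l=5 r=14: -3+36=33 d=20 *, l++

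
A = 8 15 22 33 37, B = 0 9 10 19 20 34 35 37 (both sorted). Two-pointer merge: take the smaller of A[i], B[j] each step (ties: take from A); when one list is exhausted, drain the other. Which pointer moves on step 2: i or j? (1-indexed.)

i=1 j=1: A[i]=8>B[j]=0 take 0, j++
i=1 j=2: A[i]=8<=B[j]=9 take 8, i++

i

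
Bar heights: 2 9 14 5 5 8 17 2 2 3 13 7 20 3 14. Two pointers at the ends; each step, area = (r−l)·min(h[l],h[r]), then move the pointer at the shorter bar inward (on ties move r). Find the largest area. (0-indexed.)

l=0 r=14: min(2,14)*14=28 best=28 *, l++
l=1 r=14: min(9,14)*13=117 best=117 *, l++
l=2 r=14: min(14,14)*12=168 best=168 *, r--
l=2 r=13: min(14,3)*11=33 best=168, r--
l=2 r=12: min(14,20)*10=140 best=168, l++
l=3 r=12: min(5,20)*9=45 best=168, l++
l=4 r=12: min(5,20)*8=40 best=168, l++
l=5 r=12: min(8,20)*7=56 best=168, l++
l=6 r=12: min(17,20)*6=102 best=168, l++
l=7 r=12: min(2,20)*5=10 best=168, l++
l=8 r=12: min(2,20)*4=8 best=168, l++
l=9 r=12: min(3,20)*3=9 best=168, l++
l=10 r=12: min(13,20)*2=26 best=168, l++
l=11 r=12: min(7,20)*1=7 best=168, l++

max area = 168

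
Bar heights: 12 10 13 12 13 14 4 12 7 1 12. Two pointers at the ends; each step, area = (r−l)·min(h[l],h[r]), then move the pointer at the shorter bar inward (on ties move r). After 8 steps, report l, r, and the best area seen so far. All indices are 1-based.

l=4, r=6, best area=120

l=1 r=11: min(12,12)*10=120 best=120 *, r--
l=1 r=10: min(12,1)*9=9 best=120, r--
l=1 r=9: min(12,7)*8=56 best=120, r--
l=1 r=8: min(12,12)*7=84 best=120, r--
l=1 r=7: min(12,4)*6=24 best=120, r--
l=1 r=6: min(12,14)*5=60 best=120, l++
l=2 r=6: min(10,14)*4=40 best=120, l++
l=3 r=6: min(13,14)*3=39 best=120, l++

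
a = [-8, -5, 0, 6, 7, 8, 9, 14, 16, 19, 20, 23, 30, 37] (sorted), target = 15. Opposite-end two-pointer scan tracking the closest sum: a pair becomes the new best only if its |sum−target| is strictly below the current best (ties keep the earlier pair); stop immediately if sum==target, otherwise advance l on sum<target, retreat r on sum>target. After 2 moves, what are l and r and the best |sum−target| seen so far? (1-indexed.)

l=1, r=12, best |Δ|=7

l=1 r=14: -8+37=29 d=14 *, r--
l=1 r=13: -8+30=22 d=7 *, r--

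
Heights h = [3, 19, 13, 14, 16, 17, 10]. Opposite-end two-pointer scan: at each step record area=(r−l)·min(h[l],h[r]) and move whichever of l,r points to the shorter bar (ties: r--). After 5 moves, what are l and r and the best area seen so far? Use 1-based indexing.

[1,7] min(3,10)*6=18 best=18 * → l++
[2,7] min(19,10)*5=50 best=50 * → r--
[2,6] min(19,17)*4=68 best=68 * → r--
[2,5] min(19,16)*3=48 best=68 → r--
[2,4] min(19,14)*2=28 best=68 → r--

l=2, r=3, best area=68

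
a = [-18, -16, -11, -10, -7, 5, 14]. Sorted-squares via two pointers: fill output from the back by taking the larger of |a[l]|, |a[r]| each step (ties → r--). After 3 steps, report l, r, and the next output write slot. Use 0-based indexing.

l=2, r=5, next write slot=3

[0,6] |-18|>|14| out[6]=324 → l++
[1,6] |-16|>|14| out[5]=256 → l++
[2,6] |-11|<=|14| out[4]=196 → r--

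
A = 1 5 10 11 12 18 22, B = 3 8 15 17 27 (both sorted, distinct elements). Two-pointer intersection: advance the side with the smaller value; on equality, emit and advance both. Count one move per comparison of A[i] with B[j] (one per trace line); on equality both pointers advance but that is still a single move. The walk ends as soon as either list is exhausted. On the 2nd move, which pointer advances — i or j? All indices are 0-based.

j

i=0 j=0: 1<3, i++
i=1 j=0: 5>3, j++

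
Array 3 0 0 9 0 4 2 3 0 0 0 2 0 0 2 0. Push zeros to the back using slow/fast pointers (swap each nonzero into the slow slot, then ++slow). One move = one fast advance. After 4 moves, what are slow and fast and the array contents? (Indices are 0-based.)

(s=0,f=0) a[fast]=3≠0 swap→a[0]=3 → slow++,fast++
(s=1,f=1) a[fast]=0 → fast++
(s=1,f=2) a[fast]=0 → fast++
(s=1,f=3) a[fast]=9≠0 swap→a[1]=9 → slow++,fast++

slow=2, fast=4, a=[3, 9, 0, 0, 0, 4, 2, 3, 0, 0, 0, 2, 0, 0, 2, 0]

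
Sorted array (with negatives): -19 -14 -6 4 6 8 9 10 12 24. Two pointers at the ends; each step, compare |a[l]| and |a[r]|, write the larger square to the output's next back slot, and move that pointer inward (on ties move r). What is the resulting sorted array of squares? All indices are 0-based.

[0,9] |-19|<=|24| out[9]=576 → r--
[0,8] |-19|>|12| out[8]=361 → l++
[1,8] |-14|>|12| out[7]=196 → l++
[2,8] |-6|<=|12| out[6]=144 → r--
[2,7] |-6|<=|10| out[5]=100 → r--
[2,6] |-6|<=|9| out[4]=81 → r--
[2,5] |-6|<=|8| out[3]=64 → r--
[2,4] |-6|<=|6| out[2]=36 → r--
[2,3] |-6|>|4| out[1]=36 → l++
[3,3] |4|<=|4| out[0]=16 → r--

[16, 36, 36, 64, 81, 100, 144, 196, 361, 576]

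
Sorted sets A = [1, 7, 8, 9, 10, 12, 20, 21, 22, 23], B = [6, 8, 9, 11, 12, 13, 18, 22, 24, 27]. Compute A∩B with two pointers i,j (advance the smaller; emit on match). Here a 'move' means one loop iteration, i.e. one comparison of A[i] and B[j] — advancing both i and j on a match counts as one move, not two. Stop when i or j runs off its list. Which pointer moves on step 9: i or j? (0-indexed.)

[i=0,j=0] 1<6 → i++
[i=1,j=0] 7>6 → j++
[i=1,j=1] 7<8 → i++
[i=2,j=1] 8==8 emit → i++,j++
[i=3,j=2] 9==9 emit → i++,j++
[i=4,j=3] 10<11 → i++
[i=5,j=3] 12>11 → j++
[i=5,j=4] 12==12 emit → i++,j++
[i=6,j=5] 20>13 → j++

j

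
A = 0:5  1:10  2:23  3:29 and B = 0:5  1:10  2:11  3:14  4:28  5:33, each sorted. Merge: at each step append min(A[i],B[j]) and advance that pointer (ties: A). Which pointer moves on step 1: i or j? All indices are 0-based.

i

i=0 j=0: A[i]=5<=B[j]=5 take 5, i++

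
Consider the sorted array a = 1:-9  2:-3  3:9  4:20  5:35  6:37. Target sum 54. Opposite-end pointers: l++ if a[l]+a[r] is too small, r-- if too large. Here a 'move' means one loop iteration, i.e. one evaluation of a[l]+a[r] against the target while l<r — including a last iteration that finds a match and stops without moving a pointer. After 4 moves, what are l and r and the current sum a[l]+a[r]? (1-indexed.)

[1,6] -9+37=28 <54 → l++
[2,6] -3+37=34 <54 → l++
[3,6] 9+37=46 <54 → l++
[4,6] 20+37=57 >54 → r--

l=4, r=5, sum=55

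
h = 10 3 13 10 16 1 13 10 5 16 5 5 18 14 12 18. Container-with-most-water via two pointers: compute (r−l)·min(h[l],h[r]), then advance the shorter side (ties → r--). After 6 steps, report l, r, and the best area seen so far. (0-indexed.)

l=6, r=15, best area=176

l=0 r=15: min(10,18)*15=150 best=150 *, l++
l=1 r=15: min(3,18)*14=42 best=150, l++
l=2 r=15: min(13,18)*13=169 best=169 *, l++
l=3 r=15: min(10,18)*12=120 best=169, l++
l=4 r=15: min(16,18)*11=176 best=176 *, l++
l=5 r=15: min(1,18)*10=10 best=176, l++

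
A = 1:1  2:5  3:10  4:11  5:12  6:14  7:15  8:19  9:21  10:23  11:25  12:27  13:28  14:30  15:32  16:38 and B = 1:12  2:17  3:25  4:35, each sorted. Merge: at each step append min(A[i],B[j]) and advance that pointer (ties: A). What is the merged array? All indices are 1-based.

[i=1,j=1] A[i]=1<=B[j]=12 take 1 → i++
[i=2,j=1] A[i]=5<=B[j]=12 take 5 → i++
[i=3,j=1] A[i]=10<=B[j]=12 take 10 → i++
[i=4,j=1] A[i]=11<=B[j]=12 take 11 → i++
[i=5,j=1] A[i]=12<=B[j]=12 take 12 → i++
[i=6,j=1] A[i]=14>B[j]=12 take 12 → j++
[i=6,j=2] A[i]=14<=B[j]=17 take 14 → i++
[i=7,j=2] A[i]=15<=B[j]=17 take 15 → i++
[i=8,j=2] A[i]=19>B[j]=17 take 17 → j++
[i=8,j=3] A[i]=19<=B[j]=25 take 19 → i++
[i=9,j=3] A[i]=21<=B[j]=25 take 21 → i++
[i=10,j=3] A[i]=23<=B[j]=25 take 23 → i++
[i=11,j=3] A[i]=25<=B[j]=25 take 25 → i++
[i=12,j=3] A[i]=27>B[j]=25 take 25 → j++
[i=12,j=4] A[i]=27<=B[j]=35 take 27 → i++
[i=13,j=4] A[i]=28<=B[j]=35 take 28 → i++
[i=14,j=4] A[i]=30<=B[j]=35 take 30 → i++
[i=15,j=4] A[i]=32<=B[j]=35 take 32 → i++
[i=16,j=4] A[i]=38>B[j]=35 take 35 → j++
[i=16,j=5] B done, take A[i]=38 → i++

[1, 5, 10, 11, 12, 12, 14, 15, 17, 19, 21, 23, 25, 25, 27, 28, 30, 32, 35, 38]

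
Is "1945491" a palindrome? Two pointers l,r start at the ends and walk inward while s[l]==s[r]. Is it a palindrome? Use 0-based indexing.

l=0 r=6: '1'=='1', l++,r--
l=1 r=5: '9'=='9', l++,r--
l=2 r=4: '4'=='4', l++,r--

palindrome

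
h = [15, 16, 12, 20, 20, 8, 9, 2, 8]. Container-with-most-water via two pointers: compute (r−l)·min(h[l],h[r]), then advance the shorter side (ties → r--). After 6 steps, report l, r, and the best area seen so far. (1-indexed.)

[1,9] min(15,8)*8=64 best=64 * → r--
[1,8] min(15,2)*7=14 best=64 → r--
[1,7] min(15,9)*6=54 best=64 → r--
[1,6] min(15,8)*5=40 best=64 → r--
[1,5] min(15,20)*4=60 best=64 → l++
[2,5] min(16,20)*3=48 best=64 → l++

l=3, r=5, best area=64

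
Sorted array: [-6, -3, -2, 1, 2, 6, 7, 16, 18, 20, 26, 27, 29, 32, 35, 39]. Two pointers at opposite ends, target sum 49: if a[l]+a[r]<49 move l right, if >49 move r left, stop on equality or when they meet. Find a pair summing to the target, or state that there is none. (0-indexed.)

(20, 29)

[0,15] -6+39=33 <49 → l++
[1,15] -3+39=36 <49 → l++
[2,15] -2+39=37 <49 → l++
[3,15] 1+39=40 <49 → l++
[4,15] 2+39=41 <49 → l++
[5,15] 6+39=45 <49 → l++
[6,15] 7+39=46 <49 → l++
[7,15] 16+39=55 >49 → r--
[7,14] 16+35=51 >49 → r--
[7,13] 16+32=48 <49 → l++
[8,13] 18+32=50 >49 → r--
[8,12] 18+29=47 <49 → l++
[9,12] 20+29=49 → found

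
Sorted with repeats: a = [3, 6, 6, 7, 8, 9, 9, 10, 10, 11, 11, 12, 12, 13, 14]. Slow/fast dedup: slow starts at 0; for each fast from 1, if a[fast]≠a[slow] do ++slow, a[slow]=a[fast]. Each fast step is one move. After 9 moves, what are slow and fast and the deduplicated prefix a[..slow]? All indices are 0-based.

slow=6, fast=10, prefix=[3, 6, 7, 8, 9, 10, 11]

slow=0 fast=1: a[fast]=6≠a[slow]=3 write a[1]=6, slow++,fast++
slow=1 fast=2: a[fast]=6=a[slow] dup, fast++
slow=1 fast=3: a[fast]=7≠a[slow]=6 write a[2]=7, slow++,fast++
slow=2 fast=4: a[fast]=8≠a[slow]=7 write a[3]=8, slow++,fast++
slow=3 fast=5: a[fast]=9≠a[slow]=8 write a[4]=9, slow++,fast++
slow=4 fast=6: a[fast]=9=a[slow] dup, fast++
slow=4 fast=7: a[fast]=10≠a[slow]=9 write a[5]=10, slow++,fast++
slow=5 fast=8: a[fast]=10=a[slow] dup, fast++
slow=5 fast=9: a[fast]=11≠a[slow]=10 write a[6]=11, slow++,fast++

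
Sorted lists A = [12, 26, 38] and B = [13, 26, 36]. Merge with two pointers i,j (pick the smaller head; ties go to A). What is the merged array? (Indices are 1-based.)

i=1 j=1: A[i]=12<=B[j]=13 take 12, i++
i=2 j=1: A[i]=26>B[j]=13 take 13, j++
i=2 j=2: A[i]=26<=B[j]=26 take 26, i++
i=3 j=2: A[i]=38>B[j]=26 take 26, j++
i=3 j=3: A[i]=38>B[j]=36 take 36, j++
i=3 j=4: B done, take A[i]=38, i++

[12, 13, 26, 26, 36, 38]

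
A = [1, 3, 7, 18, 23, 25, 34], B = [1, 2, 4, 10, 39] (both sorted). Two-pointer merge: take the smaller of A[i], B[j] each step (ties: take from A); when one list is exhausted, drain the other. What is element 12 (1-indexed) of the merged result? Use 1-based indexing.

i=1 j=1: A[i]=1<=B[j]=1 take 1, i++
i=2 j=1: A[i]=3>B[j]=1 take 1, j++
i=2 j=2: A[i]=3>B[j]=2 take 2, j++
i=2 j=3: A[i]=3<=B[j]=4 take 3, i++
i=3 j=3: A[i]=7>B[j]=4 take 4, j++
i=3 j=4: A[i]=7<=B[j]=10 take 7, i++
i=4 j=4: A[i]=18>B[j]=10 take 10, j++
i=4 j=5: A[i]=18<=B[j]=39 take 18, i++
i=5 j=5: A[i]=23<=B[j]=39 take 23, i++
i=6 j=5: A[i]=25<=B[j]=39 take 25, i++
i=7 j=5: A[i]=34<=B[j]=39 take 34, i++
i=8 j=5: A done, take B[j]=39, j++

merged[12] = 39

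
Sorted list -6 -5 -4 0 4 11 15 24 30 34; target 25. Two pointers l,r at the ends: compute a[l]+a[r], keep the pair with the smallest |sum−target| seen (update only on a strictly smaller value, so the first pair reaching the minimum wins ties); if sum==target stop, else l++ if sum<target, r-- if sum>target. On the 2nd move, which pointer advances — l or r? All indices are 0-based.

[0,9] -6+34=28 d=3 * → r--
[0,8] -6+30=24 d=1 * → l++

l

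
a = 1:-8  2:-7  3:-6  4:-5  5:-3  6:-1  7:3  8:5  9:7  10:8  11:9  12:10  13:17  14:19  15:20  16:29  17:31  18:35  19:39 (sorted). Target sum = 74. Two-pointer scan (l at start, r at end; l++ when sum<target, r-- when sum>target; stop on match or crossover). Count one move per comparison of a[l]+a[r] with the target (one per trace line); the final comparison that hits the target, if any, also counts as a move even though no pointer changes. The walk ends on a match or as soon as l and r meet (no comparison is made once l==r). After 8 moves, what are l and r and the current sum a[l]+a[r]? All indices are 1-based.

l=9, r=19, sum=46

l=1 r=19: -8+39=31 <74, l++
l=2 r=19: -7+39=32 <74, l++
l=3 r=19: -6+39=33 <74, l++
l=4 r=19: -5+39=34 <74, l++
l=5 r=19: -3+39=36 <74, l++
l=6 r=19: -1+39=38 <74, l++
l=7 r=19: 3+39=42 <74, l++
l=8 r=19: 5+39=44 <74, l++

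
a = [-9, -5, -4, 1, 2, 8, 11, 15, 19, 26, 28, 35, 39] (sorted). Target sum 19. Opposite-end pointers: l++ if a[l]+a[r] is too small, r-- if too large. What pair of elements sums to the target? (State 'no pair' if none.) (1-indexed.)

[1,13] -9+39=30 >19 → r--
[1,12] -9+35=26 >19 → r--
[1,11] -9+28=19 → found

(-9, 28)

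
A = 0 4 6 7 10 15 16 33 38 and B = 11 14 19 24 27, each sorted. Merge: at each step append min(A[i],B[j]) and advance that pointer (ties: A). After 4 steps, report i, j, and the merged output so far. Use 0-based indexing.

i=0 j=0: A[i]=0<=B[j]=11 take 0, i++
i=1 j=0: A[i]=4<=B[j]=11 take 4, i++
i=2 j=0: A[i]=6<=B[j]=11 take 6, i++
i=3 j=0: A[i]=7<=B[j]=11 take 7, i++

i=4, j=0, merged so far=[0, 4, 6, 7]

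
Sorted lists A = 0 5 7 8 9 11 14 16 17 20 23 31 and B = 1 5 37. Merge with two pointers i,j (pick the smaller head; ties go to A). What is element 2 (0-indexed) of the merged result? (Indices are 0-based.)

i=0 j=0: A[i]=0<=B[j]=1 take 0, i++
i=1 j=0: A[i]=5>B[j]=1 take 1, j++
i=1 j=1: A[i]=5<=B[j]=5 take 5, i++
i=2 j=1: A[i]=7>B[j]=5 take 5, j++
i=2 j=2: A[i]=7<=B[j]=37 take 7, i++
i=3 j=2: A[i]=8<=B[j]=37 take 8, i++
i=4 j=2: A[i]=9<=B[j]=37 take 9, i++
i=5 j=2: A[i]=11<=B[j]=37 take 11, i++
i=6 j=2: A[i]=14<=B[j]=37 take 14, i++
i=7 j=2: A[i]=16<=B[j]=37 take 16, i++
i=8 j=2: A[i]=17<=B[j]=37 take 17, i++
i=9 j=2: A[i]=20<=B[j]=37 take 20, i++
i=10 j=2: A[i]=23<=B[j]=37 take 23, i++
i=11 j=2: A[i]=31<=B[j]=37 take 31, i++
i=12 j=2: A done, take B[j]=37, j++

merged[2] = 5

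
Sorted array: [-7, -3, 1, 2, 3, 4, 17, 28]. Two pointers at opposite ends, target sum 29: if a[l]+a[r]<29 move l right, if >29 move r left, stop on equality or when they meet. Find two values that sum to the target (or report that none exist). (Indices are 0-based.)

l=0 r=7: -7+28=21 <29, l++
l=1 r=7: -3+28=25 <29, l++
l=2 r=7: 1+28=29, found

(1, 28)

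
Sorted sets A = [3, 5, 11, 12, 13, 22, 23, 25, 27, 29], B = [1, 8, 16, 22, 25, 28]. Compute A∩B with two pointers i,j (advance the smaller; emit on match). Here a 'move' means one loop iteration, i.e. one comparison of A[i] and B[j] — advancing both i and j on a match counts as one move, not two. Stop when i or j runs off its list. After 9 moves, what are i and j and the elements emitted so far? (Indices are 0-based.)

i=0 j=0: 3>1, j++
i=0 j=1: 3<8, i++
i=1 j=1: 5<8, i++
i=2 j=1: 11>8, j++
i=2 j=2: 11<16, i++
i=3 j=2: 12<16, i++
i=4 j=2: 13<16, i++
i=5 j=2: 22>16, j++
i=5 j=3: 22==22 emit, i++,j++

i=6, j=4, emitted=[22]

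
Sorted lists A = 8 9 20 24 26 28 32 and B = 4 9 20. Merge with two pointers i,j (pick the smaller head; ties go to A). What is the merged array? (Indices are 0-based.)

[4, 8, 9, 9, 20, 20, 24, 26, 28, 32]

i=0 j=0: A[i]=8>B[j]=4 take 4, j++
i=0 j=1: A[i]=8<=B[j]=9 take 8, i++
i=1 j=1: A[i]=9<=B[j]=9 take 9, i++
i=2 j=1: A[i]=20>B[j]=9 take 9, j++
i=2 j=2: A[i]=20<=B[j]=20 take 20, i++
i=3 j=2: A[i]=24>B[j]=20 take 20, j++
i=3 j=3: B done, take A[i]=24, i++
i=4 j=3: B done, take A[i]=26, i++
i=5 j=3: B done, take A[i]=28, i++
i=6 j=3: B done, take A[i]=32, i++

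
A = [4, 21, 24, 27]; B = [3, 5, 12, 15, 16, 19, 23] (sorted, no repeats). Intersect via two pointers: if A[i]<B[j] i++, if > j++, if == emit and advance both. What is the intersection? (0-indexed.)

intersection = []

i=0 j=0: 4>3, j++
i=0 j=1: 4<5, i++
i=1 j=1: 21>5, j++
i=1 j=2: 21>12, j++
i=1 j=3: 21>15, j++
i=1 j=4: 21>16, j++
i=1 j=5: 21>19, j++
i=1 j=6: 21<23, i++
i=2 j=6: 24>23, j++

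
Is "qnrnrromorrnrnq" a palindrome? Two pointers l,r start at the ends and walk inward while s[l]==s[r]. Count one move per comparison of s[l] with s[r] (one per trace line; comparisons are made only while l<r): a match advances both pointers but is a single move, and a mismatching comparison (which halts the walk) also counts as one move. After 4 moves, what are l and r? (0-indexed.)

l=4, r=10

[0,14] 'q'=='q' → l++,r--
[1,13] 'n'=='n' → l++,r--
[2,12] 'r'=='r' → l++,r--
[3,11] 'n'=='n' → l++,r--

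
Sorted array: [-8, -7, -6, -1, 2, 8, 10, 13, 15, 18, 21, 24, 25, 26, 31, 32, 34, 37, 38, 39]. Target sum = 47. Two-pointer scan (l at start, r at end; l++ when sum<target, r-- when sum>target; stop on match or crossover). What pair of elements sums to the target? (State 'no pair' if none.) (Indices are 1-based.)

(8, 39)

l=1 r=20: -8+39=31 <47, l++
l=2 r=20: -7+39=32 <47, l++
l=3 r=20: -6+39=33 <47, l++
l=4 r=20: -1+39=38 <47, l++
l=5 r=20: 2+39=41 <47, l++
l=6 r=20: 8+39=47, found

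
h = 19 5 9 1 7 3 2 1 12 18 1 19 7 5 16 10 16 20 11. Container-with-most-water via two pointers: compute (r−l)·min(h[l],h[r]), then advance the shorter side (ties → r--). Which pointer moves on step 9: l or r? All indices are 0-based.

l

l=0 r=18: min(19,11)*18=198 best=198 *, r--
l=0 r=17: min(19,20)*17=323 best=323 *, l++
l=1 r=17: min(5,20)*16=80 best=323, l++
l=2 r=17: min(9,20)*15=135 best=323, l++
l=3 r=17: min(1,20)*14=14 best=323, l++
l=4 r=17: min(7,20)*13=91 best=323, l++
l=5 r=17: min(3,20)*12=36 best=323, l++
l=6 r=17: min(2,20)*11=22 best=323, l++
l=7 r=17: min(1,20)*10=10 best=323, l++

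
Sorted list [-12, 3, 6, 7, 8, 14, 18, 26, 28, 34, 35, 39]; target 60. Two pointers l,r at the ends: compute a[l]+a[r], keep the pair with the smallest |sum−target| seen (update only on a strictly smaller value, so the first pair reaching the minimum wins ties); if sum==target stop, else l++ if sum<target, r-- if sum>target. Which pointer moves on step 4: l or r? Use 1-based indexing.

l

[1,12] -12+39=27 d=33 * → l++
[2,12] 3+39=42 d=18 * → l++
[3,12] 6+39=45 d=15 * → l++
[4,12] 7+39=46 d=14 * → l++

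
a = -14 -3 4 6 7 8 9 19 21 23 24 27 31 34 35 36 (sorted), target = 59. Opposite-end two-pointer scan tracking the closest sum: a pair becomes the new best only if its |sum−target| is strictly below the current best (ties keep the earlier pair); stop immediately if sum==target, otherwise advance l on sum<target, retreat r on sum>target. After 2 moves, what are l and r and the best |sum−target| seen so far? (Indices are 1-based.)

l=1 r=16: -14+36=22 d=37 *, l++
l=2 r=16: -3+36=33 d=26 *, l++

l=3, r=16, best |Δ|=26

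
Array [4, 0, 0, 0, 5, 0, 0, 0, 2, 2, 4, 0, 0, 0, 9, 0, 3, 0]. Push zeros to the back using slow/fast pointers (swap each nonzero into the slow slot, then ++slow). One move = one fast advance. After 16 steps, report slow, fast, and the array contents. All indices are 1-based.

slow=7, fast=17, a=[4, 5, 2, 2, 4, 9, 0, 0, 0, 0, 0, 0, 0, 0, 0, 0, 3, 0]

slow=1 fast=1: a[fast]=4≠0 swap→a[1]=4, slow++,fast++
slow=2 fast=2: a[fast]=0, fast++
slow=2 fast=3: a[fast]=0, fast++
slow=2 fast=4: a[fast]=0, fast++
slow=2 fast=5: a[fast]=5≠0 swap→a[2]=5, slow++,fast++
slow=3 fast=6: a[fast]=0, fast++
slow=3 fast=7: a[fast]=0, fast++
slow=3 fast=8: a[fast]=0, fast++
slow=3 fast=9: a[fast]=2≠0 swap→a[3]=2, slow++,fast++
slow=4 fast=10: a[fast]=2≠0 swap→a[4]=2, slow++,fast++
slow=5 fast=11: a[fast]=4≠0 swap→a[5]=4, slow++,fast++
slow=6 fast=12: a[fast]=0, fast++
slow=6 fast=13: a[fast]=0, fast++
slow=6 fast=14: a[fast]=0, fast++
slow=6 fast=15: a[fast]=9≠0 swap→a[6]=9, slow++,fast++
slow=7 fast=16: a[fast]=0, fast++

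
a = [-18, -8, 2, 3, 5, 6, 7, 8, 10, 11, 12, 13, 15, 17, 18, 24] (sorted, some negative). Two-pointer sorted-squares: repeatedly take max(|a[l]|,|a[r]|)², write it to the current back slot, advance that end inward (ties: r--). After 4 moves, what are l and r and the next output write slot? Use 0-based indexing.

l=1, r=12, next write slot=11

[0,15] |-18|<=|24| out[15]=576 → r--
[0,14] |-18|<=|18| out[14]=324 → r--
[0,13] |-18|>|17| out[13]=324 → l++
[1,13] |-8|<=|17| out[12]=289 → r--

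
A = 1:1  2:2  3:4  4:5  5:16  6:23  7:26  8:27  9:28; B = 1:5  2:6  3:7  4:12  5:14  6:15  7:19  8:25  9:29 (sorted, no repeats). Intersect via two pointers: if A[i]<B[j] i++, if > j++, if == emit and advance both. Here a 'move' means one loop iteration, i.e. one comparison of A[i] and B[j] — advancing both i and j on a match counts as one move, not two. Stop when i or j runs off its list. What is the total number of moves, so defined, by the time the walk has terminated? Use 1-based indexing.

[i=1,j=1] 1<5 → i++
[i=2,j=1] 2<5 → i++
[i=3,j=1] 4<5 → i++
[i=4,j=1] 5==5 emit → i++,j++
[i=5,j=2] 16>6 → j++
[i=5,j=3] 16>7 → j++
[i=5,j=4] 16>12 → j++
[i=5,j=5] 16>14 → j++
[i=5,j=6] 16>15 → j++
[i=5,j=7] 16<19 → i++
[i=6,j=7] 23>19 → j++
[i=6,j=8] 23<25 → i++
[i=7,j=8] 26>25 → j++
[i=7,j=9] 26<29 → i++
[i=8,j=9] 27<29 → i++
[i=9,j=9] 28<29 → i++

16 moves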